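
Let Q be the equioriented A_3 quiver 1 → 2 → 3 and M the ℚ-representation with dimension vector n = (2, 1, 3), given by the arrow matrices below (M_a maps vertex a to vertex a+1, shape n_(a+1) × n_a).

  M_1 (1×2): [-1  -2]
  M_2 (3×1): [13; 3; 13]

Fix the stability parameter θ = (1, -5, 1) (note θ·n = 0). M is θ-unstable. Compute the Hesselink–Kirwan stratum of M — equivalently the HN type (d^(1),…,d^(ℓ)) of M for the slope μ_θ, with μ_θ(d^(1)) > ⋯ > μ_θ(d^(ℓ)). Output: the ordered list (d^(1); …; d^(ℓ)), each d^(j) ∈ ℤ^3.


Via rank(M_{q-1}∘⋯∘M_p): M ≅ I[1,1], I[1,3], I[3,3]^2.
μ_θ-semistable layers: μ^(1)=1; μ^(2)=-2

((1, 0, 3); (1, 1, 0))


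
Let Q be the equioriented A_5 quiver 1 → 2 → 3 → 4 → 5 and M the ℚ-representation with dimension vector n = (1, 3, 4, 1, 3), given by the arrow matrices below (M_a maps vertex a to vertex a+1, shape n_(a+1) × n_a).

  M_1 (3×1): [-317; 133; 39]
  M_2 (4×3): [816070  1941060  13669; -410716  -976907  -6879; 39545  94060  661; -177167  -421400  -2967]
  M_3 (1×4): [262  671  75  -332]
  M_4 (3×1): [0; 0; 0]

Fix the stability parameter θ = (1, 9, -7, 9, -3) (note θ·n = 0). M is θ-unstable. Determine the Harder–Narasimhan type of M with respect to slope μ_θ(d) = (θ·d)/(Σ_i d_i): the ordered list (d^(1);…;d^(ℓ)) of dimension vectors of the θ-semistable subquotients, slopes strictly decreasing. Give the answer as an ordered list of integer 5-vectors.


Barcode: M ≅ I[1,3], I[2,3], I[2,4], I[3,3], I[5,5]^3. HN layers by μ_θ (4 steps, strictly decreasing):
  μ^(1)=9; μ^(2)=1; μ^(3)=-3; μ^(4)=-7

((0, 0, 0, 1, 0); (1, 3, 3, 0, 0); (0, 0, 0, 0, 3); (0, 0, 1, 0, 0))


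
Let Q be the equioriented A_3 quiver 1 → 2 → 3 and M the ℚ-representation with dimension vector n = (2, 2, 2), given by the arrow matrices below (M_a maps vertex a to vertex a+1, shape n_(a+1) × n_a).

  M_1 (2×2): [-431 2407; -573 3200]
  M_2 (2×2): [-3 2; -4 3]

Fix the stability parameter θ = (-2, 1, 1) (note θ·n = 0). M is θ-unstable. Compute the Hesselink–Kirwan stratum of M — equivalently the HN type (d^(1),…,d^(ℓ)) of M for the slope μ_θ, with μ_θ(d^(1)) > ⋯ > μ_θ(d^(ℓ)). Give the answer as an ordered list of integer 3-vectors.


Via rank(M_{q-1}∘⋯∘M_p): M ≅ I[1,3]^2.
μ_θ-semistable layers: μ^(1)=1; μ^(2)=-2

((0, 2, 2); (2, 0, 0))


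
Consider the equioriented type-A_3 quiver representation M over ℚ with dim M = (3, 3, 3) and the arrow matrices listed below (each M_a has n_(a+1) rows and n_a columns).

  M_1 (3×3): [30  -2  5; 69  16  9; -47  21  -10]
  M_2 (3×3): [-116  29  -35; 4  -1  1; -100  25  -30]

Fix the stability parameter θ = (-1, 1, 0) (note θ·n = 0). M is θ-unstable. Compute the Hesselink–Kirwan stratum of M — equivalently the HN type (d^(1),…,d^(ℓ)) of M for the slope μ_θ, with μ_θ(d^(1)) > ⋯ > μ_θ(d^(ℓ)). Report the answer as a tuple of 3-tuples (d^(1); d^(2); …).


Interval decomposition of M: I[1,2], I[1,3]^2, I[3,3].
HN type (ℓ=4): μ^(1)=1; μ^(2)=1/2; μ^(3)=0; μ^(4)=-1

((0, 1, 0); (0, 2, 2); (0, 0, 1); (3, 0, 0))


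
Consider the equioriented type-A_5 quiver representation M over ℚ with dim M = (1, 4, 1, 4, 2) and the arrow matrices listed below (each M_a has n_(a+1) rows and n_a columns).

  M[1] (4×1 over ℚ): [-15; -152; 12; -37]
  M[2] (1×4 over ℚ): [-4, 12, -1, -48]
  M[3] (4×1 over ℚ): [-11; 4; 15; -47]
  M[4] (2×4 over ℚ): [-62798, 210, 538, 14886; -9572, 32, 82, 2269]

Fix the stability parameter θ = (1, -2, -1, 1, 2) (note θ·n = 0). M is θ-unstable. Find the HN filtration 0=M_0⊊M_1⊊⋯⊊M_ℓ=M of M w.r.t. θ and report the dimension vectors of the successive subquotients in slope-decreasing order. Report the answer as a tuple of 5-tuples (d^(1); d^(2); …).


Barcode: M ≅ I[1,2], I[2,2]^2, I[2,5], I[4,4]^2, I[4,5]. HN layers by μ_θ (5 steps, strictly decreasing):
  μ^(1)=2; μ^(2)=1; μ^(3)=-1/2; μ^(4)=-1; μ^(5)=-2

((0, 0, 0, 0, 2); (0, 0, 0, 4, 0); (1, 1, 0, 0, 0); (0, 0, 1, 0, 0); (0, 3, 0, 0, 0))


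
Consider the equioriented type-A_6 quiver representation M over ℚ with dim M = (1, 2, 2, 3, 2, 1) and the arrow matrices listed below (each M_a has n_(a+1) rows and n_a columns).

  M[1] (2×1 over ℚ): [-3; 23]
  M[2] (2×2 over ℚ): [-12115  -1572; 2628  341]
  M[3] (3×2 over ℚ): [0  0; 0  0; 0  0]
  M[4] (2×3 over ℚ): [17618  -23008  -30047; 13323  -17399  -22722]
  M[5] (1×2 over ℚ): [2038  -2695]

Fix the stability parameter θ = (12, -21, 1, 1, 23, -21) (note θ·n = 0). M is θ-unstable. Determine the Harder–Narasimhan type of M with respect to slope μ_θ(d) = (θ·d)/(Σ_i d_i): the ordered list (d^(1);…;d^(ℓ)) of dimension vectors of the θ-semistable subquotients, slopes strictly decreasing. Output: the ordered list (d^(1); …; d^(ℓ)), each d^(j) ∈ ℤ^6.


Via rank(M_{q-1}∘⋯∘M_p): M ≅ I[1,3], I[2,3], I[4,4], I[4,5], I[4,6].
μ_θ-semistable layers: μ^(1)=23; μ^(2)=1; μ^(3)=-9/2; μ^(4)=-21

((0, 0, 0, 0, 1, 0); (0, 0, 2, 3, 1, 1); (1, 1, 0, 0, 0, 0); (0, 1, 0, 0, 0, 0))


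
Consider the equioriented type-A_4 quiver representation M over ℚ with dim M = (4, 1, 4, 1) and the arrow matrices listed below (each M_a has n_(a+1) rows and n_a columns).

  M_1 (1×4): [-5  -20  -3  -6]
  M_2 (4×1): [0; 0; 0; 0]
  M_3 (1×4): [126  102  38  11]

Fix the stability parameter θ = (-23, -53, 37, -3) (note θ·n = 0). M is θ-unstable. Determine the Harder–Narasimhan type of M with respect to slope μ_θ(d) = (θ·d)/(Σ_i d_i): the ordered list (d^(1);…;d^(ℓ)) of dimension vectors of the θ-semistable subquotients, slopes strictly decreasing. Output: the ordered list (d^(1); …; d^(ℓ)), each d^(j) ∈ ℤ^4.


Via rank(M_{q-1}∘⋯∘M_p): M ≅ I[1,1]^3, I[1,2], I[3,3]^3, I[3,4].
μ_θ-semistable layers: μ^(1)=37; μ^(2)=17; μ^(3)=-23; μ^(4)=-38

((0, 0, 3, 0); (0, 0, 1, 1); (3, 0, 0, 0); (1, 1, 0, 0))


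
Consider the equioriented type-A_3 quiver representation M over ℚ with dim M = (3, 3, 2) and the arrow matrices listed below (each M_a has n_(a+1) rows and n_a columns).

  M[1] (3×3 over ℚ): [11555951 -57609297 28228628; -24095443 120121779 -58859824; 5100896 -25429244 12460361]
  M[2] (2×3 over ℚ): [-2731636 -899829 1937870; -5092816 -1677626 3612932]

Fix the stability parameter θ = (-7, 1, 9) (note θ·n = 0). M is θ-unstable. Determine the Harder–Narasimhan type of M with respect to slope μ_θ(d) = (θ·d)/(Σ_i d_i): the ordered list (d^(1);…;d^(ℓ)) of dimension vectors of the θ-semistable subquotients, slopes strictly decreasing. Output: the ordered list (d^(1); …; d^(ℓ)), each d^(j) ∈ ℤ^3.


Barcode: M ≅ I[1,2], I[1,3]^2. HN layers by μ_θ (3 steps, strictly decreasing):
  μ^(1)=9; μ^(2)=1; μ^(3)=-7

((0, 0, 2); (0, 3, 0); (3, 0, 0))


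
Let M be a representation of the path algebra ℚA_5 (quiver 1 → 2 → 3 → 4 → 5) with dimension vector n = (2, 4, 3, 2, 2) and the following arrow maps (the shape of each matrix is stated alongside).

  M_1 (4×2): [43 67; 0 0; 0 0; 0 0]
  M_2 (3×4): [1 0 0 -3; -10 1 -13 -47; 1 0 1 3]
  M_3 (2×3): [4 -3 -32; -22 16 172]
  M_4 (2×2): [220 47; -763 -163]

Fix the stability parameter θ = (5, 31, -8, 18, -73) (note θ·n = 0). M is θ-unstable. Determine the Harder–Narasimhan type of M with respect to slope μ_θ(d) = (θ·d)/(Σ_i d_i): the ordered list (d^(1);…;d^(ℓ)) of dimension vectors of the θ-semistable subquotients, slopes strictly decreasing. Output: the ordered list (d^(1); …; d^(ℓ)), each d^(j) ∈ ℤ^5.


Barcode: M ≅ I[1,1], I[1,5], I[2,2], I[2,3], I[2,5]. HN layers by μ_θ (5 steps, strictly decreasing):
  μ^(1)=31; μ^(2)=23/2; μ^(3)=5; μ^(4)=-27/5; μ^(5)=-8

((0, 1, 0, 0, 0); (0, 1, 1, 0, 0); (1, 0, 0, 0, 0); (1, 1, 1, 1, 1); (0, 1, 1, 1, 1))


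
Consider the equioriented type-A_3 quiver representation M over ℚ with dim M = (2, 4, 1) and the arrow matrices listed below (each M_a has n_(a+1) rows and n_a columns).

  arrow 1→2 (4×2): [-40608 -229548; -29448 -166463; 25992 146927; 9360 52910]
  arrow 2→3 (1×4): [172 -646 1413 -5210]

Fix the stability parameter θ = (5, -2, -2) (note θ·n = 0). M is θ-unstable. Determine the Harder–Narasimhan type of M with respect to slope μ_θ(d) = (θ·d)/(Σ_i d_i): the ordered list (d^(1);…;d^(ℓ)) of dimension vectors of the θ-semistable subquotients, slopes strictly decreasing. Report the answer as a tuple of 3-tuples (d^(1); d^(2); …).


Barcode: M ≅ I[1,1], I[1,3], I[2,2]^3. HN layers by μ_θ (3 steps, strictly decreasing):
  μ^(1)=5; μ^(2)=1/3; μ^(3)=-2

((1, 0, 0); (1, 1, 1); (0, 3, 0))


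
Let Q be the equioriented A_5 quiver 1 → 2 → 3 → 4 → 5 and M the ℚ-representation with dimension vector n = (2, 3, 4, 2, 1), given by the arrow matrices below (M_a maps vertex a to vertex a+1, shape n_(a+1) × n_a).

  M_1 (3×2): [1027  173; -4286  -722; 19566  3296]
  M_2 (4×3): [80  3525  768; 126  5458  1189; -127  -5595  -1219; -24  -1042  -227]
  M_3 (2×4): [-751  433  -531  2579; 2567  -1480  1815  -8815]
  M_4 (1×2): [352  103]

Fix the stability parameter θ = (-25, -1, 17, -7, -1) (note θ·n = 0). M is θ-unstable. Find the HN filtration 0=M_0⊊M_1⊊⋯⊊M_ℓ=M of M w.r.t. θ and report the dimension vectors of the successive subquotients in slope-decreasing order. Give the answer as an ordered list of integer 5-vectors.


Via rank(M_{q-1}∘⋯∘M_p): M ≅ I[1,4], I[1,5], I[2,3], I[3,3].
μ_θ-semistable layers: μ^(1)=17; μ^(2)=5; μ^(3)=3; μ^(4)=-1; μ^(5)=-25

((0, 0, 2, 0, 0); (0, 0, 1, 1, 0); (0, 0, 1, 1, 1); (0, 3, 0, 0, 0); (2, 0, 0, 0, 0))


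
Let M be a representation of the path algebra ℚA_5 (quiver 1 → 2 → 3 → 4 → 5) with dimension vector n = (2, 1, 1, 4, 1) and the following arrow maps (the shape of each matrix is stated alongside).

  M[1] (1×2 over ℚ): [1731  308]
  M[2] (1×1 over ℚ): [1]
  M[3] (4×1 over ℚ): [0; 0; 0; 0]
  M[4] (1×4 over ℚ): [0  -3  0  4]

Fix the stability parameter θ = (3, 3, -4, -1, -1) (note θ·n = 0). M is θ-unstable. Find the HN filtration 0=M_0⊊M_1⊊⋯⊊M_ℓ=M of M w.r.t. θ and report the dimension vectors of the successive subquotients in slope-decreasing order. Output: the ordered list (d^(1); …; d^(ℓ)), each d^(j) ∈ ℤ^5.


Via rank(M_{q-1}∘⋯∘M_p): M ≅ I[1,1], I[1,3], I[4,4]^3, I[4,5].
μ_θ-semistable layers: μ^(1)=3; μ^(2)=2/3; μ^(3)=-1

((1, 0, 0, 0, 0); (1, 1, 1, 0, 0); (0, 0, 0, 4, 1))


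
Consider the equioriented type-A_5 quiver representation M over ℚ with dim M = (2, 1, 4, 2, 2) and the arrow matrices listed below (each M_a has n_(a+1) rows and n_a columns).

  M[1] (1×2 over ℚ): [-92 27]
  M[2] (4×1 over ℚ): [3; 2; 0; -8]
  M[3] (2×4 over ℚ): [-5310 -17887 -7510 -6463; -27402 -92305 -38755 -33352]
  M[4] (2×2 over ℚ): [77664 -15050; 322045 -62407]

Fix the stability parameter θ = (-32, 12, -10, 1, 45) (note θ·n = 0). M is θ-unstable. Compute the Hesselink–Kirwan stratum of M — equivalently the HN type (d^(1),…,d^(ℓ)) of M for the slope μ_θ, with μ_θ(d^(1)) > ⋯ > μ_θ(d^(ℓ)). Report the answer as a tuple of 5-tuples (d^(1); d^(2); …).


Interval decomposition of M: I[1,1], I[1,3], I[3,3], I[3,5]^2.
HN type (ℓ=4): μ^(1)=45; μ^(2)=1; μ^(3)=-10; μ^(4)=-32

((0, 0, 0, 0, 2); (0, 1, 1, 2, 0); (0, 0, 3, 0, 0); (2, 0, 0, 0, 0))


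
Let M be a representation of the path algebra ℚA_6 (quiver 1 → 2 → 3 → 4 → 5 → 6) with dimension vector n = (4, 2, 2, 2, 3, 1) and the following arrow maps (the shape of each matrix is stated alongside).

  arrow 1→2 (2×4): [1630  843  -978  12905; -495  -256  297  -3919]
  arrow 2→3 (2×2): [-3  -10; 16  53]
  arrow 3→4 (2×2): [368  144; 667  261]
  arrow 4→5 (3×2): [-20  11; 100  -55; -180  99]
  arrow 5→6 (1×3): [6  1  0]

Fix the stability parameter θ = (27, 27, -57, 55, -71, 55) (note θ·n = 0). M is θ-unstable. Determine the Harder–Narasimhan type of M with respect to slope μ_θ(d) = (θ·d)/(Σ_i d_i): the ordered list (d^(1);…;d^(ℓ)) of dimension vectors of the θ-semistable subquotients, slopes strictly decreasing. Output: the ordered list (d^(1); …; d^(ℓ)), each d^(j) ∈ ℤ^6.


Interval decomposition of M: I[1,1]^2, I[1,3], I[1,6], I[4,4], I[5,5]^2.
HN type (ℓ=5): μ^(1)=55; μ^(2)=27; μ^(3)=-1; μ^(4)=-19/5; μ^(5)=-71

((0, 0, 0, 1, 0, 1); (2, 0, 0, 0, 0, 0); (1, 1, 1, 0, 0, 0); (1, 1, 1, 1, 1, 0); (0, 0, 0, 0, 2, 0))


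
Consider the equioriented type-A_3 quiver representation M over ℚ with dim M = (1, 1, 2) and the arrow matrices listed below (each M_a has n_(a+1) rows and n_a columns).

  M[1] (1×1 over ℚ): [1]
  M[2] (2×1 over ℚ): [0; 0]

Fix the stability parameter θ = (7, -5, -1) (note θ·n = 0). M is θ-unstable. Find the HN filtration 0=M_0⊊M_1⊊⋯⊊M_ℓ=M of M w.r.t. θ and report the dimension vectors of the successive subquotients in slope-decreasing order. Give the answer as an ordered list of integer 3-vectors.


Interval decomposition of M: I[1,2], I[3,3]^2.
HN type (ℓ=2): μ^(1)=1; μ^(2)=-1

((1, 1, 0); (0, 0, 2))


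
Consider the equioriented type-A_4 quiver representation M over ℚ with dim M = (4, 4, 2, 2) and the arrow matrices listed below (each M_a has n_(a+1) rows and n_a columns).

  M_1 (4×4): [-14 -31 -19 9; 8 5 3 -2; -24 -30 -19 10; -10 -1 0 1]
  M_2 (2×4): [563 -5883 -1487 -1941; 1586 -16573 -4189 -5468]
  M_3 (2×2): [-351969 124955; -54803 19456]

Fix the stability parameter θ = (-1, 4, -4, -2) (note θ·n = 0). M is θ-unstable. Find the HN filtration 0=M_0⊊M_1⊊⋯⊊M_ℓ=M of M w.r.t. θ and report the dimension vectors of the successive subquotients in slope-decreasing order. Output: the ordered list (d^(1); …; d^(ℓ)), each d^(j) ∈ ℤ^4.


Via rank(M_{q-1}∘⋯∘M_p): M ≅ I[1,1], I[1,2], I[1,4]^2, I[2,2].
μ_θ-semistable layers: μ^(1)=4; μ^(2)=-2/3; μ^(3)=-1

((0, 2, 0, 0); (0, 2, 2, 2); (4, 0, 0, 0))


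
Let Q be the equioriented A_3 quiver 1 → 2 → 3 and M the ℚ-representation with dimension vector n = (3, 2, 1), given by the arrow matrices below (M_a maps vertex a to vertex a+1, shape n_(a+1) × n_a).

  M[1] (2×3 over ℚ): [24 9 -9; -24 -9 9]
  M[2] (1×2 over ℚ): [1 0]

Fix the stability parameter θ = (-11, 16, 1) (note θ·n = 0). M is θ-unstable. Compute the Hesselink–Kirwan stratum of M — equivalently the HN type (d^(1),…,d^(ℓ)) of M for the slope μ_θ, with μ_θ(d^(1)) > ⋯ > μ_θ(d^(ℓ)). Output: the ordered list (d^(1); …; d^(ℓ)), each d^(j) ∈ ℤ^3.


Barcode: M ≅ I[1,1]^2, I[1,3], I[2,2]. HN layers by μ_θ (3 steps, strictly decreasing):
  μ^(1)=16; μ^(2)=17/2; μ^(3)=-11

((0, 1, 0); (0, 1, 1); (3, 0, 0))


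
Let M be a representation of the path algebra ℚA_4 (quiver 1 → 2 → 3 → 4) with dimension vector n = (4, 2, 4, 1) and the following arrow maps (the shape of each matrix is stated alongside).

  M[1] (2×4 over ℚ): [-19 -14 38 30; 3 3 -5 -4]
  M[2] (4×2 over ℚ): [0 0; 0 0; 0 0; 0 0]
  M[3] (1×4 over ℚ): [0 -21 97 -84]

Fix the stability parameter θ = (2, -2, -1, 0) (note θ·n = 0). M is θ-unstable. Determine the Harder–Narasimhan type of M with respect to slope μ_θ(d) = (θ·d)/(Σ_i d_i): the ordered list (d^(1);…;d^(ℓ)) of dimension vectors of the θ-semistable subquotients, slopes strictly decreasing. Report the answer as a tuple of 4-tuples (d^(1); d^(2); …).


Interval decomposition of M: I[1,1]^2, I[1,2]^2, I[3,3]^3, I[3,4].
HN type (ℓ=3): μ^(1)=2; μ^(2)=0; μ^(3)=-1

((2, 0, 0, 0); (2, 2, 0, 1); (0, 0, 4, 0))


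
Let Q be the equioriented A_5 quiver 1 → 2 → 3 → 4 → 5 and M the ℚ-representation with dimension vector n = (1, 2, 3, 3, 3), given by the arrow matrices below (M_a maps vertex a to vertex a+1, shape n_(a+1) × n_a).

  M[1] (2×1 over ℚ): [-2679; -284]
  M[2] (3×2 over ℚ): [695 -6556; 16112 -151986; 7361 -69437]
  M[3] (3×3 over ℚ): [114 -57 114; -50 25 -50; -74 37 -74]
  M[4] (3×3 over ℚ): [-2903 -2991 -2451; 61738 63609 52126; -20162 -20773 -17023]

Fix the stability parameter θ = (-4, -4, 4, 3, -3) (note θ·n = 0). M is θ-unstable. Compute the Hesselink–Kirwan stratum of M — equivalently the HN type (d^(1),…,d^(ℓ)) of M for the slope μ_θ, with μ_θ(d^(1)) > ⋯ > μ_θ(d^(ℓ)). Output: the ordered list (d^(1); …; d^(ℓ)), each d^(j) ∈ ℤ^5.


Via rank(M_{q-1}∘⋯∘M_p): M ≅ I[1,3], I[2,3], I[3,5], I[4,5]^2.
μ_θ-semistable layers: μ^(1)=4; μ^(2)=4/3; μ^(3)=0; μ^(4)=-4

((0, 0, 2, 0, 0); (0, 0, 1, 1, 1); (0, 0, 0, 2, 2); (1, 2, 0, 0, 0))


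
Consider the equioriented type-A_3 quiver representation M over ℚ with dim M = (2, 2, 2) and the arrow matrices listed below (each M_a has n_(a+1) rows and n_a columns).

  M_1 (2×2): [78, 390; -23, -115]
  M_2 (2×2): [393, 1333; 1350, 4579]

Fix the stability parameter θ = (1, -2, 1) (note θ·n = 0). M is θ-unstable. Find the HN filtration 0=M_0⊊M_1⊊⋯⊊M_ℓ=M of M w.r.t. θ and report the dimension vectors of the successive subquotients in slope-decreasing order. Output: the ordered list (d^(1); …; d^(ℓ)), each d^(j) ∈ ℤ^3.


Interval decomposition of M: I[1,1], I[1,3], I[2,3].
HN type (ℓ=3): μ^(1)=1; μ^(2)=-1/2; μ^(3)=-2

((1, 0, 2); (1, 1, 0); (0, 1, 0))


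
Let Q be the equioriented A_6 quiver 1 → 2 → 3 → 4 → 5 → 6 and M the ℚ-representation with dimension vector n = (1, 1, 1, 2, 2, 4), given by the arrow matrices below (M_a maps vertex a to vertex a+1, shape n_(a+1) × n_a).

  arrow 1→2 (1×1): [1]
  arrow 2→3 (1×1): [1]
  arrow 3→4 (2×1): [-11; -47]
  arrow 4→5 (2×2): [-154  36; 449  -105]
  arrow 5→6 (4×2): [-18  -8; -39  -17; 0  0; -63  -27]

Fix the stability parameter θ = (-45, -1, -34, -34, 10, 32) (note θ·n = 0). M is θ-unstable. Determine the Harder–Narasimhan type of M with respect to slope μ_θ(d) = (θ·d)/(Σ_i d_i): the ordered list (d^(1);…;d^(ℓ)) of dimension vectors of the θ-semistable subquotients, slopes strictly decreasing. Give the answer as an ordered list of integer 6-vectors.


Barcode: M ≅ I[1,6], I[4,6], I[6,6]^2. HN layers by μ_θ (5 steps, strictly decreasing):
  μ^(1)=32; μ^(2)=10; μ^(3)=-23; μ^(4)=-34; μ^(5)=-45

((0, 0, 0, 0, 0, 4); (0, 0, 0, 0, 2, 0); (0, 1, 1, 1, 0, 0); (0, 0, 0, 1, 0, 0); (1, 0, 0, 0, 0, 0))


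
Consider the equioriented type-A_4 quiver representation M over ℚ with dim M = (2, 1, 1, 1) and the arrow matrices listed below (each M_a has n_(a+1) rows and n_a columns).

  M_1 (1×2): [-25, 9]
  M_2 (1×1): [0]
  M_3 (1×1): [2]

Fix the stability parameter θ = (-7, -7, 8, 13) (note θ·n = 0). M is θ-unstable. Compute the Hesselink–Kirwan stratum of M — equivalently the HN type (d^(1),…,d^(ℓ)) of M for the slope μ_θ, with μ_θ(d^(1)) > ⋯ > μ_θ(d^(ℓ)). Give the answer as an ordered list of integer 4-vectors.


Via rank(M_{q-1}∘⋯∘M_p): M ≅ I[1,1], I[1,2], I[3,4].
μ_θ-semistable layers: μ^(1)=13; μ^(2)=8; μ^(3)=-7

((0, 0, 0, 1); (0, 0, 1, 0); (2, 1, 0, 0))


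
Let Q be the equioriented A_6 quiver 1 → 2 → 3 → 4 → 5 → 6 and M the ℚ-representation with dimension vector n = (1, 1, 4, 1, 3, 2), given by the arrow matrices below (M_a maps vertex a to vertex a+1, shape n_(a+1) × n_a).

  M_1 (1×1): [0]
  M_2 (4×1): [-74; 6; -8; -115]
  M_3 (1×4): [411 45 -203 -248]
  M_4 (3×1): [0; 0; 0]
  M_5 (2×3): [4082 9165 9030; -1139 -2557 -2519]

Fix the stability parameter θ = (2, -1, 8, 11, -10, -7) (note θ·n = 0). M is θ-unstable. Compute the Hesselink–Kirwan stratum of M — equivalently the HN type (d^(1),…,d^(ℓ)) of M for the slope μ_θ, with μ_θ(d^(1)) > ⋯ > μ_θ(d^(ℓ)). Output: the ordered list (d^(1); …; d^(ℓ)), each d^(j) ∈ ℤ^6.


Via rank(M_{q-1}∘⋯∘M_p): M ≅ I[1,1], I[2,3], I[3,3]^2, I[3,4], I[5,5], I[5,6]^2.
μ_θ-semistable layers: μ^(1)=11; μ^(2)=8; μ^(3)=2; μ^(4)=-1; μ^(5)=-7; μ^(6)=-10

((0, 0, 0, 1, 0, 0); (0, 0, 4, 0, 0, 0); (1, 0, 0, 0, 0, 0); (0, 1, 0, 0, 0, 0); (0, 0, 0, 0, 0, 2); (0, 0, 0, 0, 3, 0))


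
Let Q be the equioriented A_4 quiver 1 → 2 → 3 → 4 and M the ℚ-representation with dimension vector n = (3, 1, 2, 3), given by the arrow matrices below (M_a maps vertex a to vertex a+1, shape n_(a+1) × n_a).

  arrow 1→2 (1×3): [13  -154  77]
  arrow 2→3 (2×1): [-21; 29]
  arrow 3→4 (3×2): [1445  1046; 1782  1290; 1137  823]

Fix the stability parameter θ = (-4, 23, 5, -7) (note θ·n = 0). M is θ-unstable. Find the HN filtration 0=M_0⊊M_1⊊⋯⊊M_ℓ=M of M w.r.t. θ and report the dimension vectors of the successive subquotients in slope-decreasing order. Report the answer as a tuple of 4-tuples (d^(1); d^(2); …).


Via rank(M_{q-1}∘⋯∘M_p): M ≅ I[1,1]^2, I[1,4], I[3,4], I[4,4].
μ_θ-semistable layers: μ^(1)=7; μ^(2)=-1; μ^(3)=-4; μ^(4)=-7

((0, 1, 1, 1); (0, 0, 1, 1); (3, 0, 0, 0); (0, 0, 0, 1))


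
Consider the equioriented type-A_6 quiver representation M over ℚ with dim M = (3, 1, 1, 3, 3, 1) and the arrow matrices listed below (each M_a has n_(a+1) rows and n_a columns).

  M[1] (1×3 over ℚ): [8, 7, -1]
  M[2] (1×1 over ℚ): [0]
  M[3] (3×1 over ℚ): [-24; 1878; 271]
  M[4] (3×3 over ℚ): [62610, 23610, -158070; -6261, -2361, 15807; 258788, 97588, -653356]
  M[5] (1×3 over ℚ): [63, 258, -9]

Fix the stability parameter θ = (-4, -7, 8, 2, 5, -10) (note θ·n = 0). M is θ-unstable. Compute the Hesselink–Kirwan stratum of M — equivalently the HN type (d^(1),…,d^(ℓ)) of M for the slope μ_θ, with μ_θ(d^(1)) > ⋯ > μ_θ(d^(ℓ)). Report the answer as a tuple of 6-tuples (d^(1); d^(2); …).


Interval decomposition of M: I[1,1]^2, I[1,2], I[3,5], I[4,4]^2, I[5,5], I[5,6].
HN type (ℓ=5): μ^(1)=5; μ^(2)=2; μ^(3)=-5/2; μ^(4)=-4; μ^(5)=-11/2

((0, 0, 1, 1, 2, 0); (0, 0, 0, 2, 0, 0); (0, 0, 0, 0, 1, 1); (2, 0, 0, 0, 0, 0); (1, 1, 0, 0, 0, 0))


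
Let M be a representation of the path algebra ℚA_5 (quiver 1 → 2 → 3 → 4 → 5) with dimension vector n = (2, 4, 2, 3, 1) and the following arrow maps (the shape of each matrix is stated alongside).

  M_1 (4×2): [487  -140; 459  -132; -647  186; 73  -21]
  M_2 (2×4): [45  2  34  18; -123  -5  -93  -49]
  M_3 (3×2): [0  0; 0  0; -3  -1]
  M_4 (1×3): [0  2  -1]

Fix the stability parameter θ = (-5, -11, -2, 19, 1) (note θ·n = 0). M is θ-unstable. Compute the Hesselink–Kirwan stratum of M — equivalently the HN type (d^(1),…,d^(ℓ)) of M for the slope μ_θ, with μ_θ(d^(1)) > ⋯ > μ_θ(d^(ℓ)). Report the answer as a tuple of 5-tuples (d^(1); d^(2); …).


Via rank(M_{q-1}∘⋯∘M_p): M ≅ I[1,3], I[1,5], I[2,2]^2, I[4,4]^2.
μ_θ-semistable layers: μ^(1)=19; μ^(2)=10; μ^(3)=-2; μ^(4)=-8; μ^(5)=-11

((0, 0, 0, 2, 0); (0, 0, 0, 1, 1); (0, 0, 2, 0, 0); (2, 2, 0, 0, 0); (0, 2, 0, 0, 0))


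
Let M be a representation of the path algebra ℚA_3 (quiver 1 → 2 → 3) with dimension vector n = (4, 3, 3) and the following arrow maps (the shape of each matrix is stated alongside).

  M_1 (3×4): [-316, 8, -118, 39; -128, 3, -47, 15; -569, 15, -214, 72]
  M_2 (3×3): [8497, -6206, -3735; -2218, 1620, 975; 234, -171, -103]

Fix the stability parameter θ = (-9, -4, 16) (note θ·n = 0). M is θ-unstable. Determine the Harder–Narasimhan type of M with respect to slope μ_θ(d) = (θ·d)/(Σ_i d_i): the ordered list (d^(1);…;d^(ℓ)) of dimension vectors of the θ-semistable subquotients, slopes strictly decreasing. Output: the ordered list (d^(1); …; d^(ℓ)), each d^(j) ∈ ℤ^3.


Interval decomposition of M: I[1,1], I[1,3]^3.
HN type (ℓ=3): μ^(1)=16; μ^(2)=-4; μ^(3)=-9

((0, 0, 3); (0, 3, 0); (4, 0, 0))


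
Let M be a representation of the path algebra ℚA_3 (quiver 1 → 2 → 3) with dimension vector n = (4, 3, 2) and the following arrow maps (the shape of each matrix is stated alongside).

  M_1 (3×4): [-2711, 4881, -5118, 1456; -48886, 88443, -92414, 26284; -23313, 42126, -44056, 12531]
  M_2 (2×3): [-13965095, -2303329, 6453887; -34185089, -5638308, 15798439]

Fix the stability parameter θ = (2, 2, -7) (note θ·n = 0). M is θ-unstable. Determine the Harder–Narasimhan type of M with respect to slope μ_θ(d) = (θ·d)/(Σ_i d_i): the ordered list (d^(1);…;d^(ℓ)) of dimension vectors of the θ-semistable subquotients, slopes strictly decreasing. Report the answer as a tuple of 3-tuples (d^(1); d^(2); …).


Interval decomposition of M: I[1,1], I[1,2], I[1,3]^2.
HN type (ℓ=2): μ^(1)=2; μ^(2)=-1

((2, 1, 0); (2, 2, 2))


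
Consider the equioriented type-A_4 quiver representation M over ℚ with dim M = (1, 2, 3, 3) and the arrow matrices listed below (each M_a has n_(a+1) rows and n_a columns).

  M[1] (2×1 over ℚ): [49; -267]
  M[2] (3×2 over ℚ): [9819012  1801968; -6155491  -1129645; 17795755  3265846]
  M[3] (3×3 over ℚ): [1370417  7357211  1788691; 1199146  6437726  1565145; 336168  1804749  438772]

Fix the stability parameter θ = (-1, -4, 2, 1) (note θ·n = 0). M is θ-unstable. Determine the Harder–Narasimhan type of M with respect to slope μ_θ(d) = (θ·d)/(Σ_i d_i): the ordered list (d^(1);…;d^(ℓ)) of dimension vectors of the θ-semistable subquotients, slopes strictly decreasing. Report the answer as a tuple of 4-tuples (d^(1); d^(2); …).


Via rank(M_{q-1}∘⋯∘M_p): M ≅ I[1,4], I[2,4], I[3,4].
μ_θ-semistable layers: μ^(1)=3/2; μ^(2)=-5/2; μ^(3)=-4

((0, 0, 3, 3); (1, 1, 0, 0); (0, 1, 0, 0))


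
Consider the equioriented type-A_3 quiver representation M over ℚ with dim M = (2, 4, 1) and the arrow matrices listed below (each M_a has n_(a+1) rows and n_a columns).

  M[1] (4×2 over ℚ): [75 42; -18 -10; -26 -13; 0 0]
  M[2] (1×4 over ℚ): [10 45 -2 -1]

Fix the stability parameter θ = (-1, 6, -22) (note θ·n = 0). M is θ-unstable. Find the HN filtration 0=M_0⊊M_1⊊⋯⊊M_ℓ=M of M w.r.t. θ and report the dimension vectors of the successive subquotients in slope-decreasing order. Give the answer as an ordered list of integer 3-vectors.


Barcode: M ≅ I[1,2], I[1,3], I[2,2]^2. HN layers by μ_θ (3 steps, strictly decreasing):
  μ^(1)=6; μ^(2)=-1; μ^(3)=-17/3

((0, 3, 0); (1, 0, 0); (1, 1, 1))


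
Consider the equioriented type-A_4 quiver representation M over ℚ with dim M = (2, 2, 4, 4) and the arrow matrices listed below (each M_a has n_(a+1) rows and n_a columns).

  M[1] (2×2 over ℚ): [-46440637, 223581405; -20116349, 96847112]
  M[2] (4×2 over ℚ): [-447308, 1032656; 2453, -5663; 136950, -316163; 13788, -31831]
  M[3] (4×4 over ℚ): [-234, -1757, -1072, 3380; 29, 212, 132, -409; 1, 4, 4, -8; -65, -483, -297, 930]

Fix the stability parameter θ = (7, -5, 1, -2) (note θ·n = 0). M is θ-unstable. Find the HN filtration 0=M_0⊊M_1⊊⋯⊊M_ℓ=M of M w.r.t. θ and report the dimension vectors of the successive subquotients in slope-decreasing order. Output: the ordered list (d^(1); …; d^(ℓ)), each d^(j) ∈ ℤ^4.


Interval decomposition of M: I[1,4]^2, I[3,4]^2.
HN type (ℓ=2): μ^(1)=1/4; μ^(2)=-1/2

((2, 2, 2, 2); (0, 0, 2, 2))


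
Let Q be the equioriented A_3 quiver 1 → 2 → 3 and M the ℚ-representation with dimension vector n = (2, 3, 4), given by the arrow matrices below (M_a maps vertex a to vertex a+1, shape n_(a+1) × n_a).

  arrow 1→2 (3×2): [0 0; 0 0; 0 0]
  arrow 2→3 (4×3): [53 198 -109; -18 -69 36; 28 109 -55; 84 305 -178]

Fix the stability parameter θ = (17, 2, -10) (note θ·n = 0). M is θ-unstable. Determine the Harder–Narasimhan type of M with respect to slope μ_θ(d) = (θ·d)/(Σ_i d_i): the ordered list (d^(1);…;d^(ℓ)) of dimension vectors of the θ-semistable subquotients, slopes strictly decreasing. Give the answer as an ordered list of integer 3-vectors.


Via rank(M_{q-1}∘⋯∘M_p): M ≅ I[1,1]^2, I[2,3]^3, I[3,3].
μ_θ-semistable layers: μ^(1)=17; μ^(2)=-4; μ^(3)=-10

((2, 0, 0); (0, 3, 3); (0, 0, 1))


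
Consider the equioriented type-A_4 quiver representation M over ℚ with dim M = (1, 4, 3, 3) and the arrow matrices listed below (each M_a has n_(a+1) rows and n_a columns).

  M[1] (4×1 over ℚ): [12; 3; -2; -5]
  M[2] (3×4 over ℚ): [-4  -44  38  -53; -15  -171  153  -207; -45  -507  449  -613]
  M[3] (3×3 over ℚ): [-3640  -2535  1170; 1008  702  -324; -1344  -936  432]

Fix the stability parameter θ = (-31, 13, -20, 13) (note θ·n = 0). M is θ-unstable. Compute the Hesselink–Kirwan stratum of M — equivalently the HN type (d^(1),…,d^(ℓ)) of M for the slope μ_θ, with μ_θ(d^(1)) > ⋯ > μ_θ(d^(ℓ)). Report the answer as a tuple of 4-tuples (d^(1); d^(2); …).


Via rank(M_{q-1}∘⋯∘M_p): M ≅ I[1,3], I[2,2], I[2,3], I[2,4], I[4,4]^2.
μ_θ-semistable layers: μ^(1)=13; μ^(2)=-7/2; μ^(3)=-31

((0, 1, 0, 3); (0, 3, 3, 0); (1, 0, 0, 0))


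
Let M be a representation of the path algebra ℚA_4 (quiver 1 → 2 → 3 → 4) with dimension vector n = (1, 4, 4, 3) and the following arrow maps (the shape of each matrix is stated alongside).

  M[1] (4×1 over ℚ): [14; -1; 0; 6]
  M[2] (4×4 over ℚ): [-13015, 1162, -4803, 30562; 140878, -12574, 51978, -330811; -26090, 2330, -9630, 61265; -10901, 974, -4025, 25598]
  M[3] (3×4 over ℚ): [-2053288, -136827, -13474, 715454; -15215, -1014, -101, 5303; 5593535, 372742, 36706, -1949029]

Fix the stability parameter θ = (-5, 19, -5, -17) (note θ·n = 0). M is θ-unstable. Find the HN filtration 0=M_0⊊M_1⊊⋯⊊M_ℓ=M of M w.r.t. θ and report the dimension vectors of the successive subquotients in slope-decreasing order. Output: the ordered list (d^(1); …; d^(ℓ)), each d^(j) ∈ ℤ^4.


Barcode: M ≅ I[1,2], I[2,2], I[2,3], I[2,4], I[3,4]^2. HN layers by μ_θ (5 steps, strictly decreasing):
  μ^(1)=19; μ^(2)=7; μ^(3)=-1; μ^(4)=-5; μ^(5)=-11

((0, 2, 0, 0); (0, 1, 1, 0); (0, 1, 1, 1); (1, 0, 0, 0); (0, 0, 2, 2))


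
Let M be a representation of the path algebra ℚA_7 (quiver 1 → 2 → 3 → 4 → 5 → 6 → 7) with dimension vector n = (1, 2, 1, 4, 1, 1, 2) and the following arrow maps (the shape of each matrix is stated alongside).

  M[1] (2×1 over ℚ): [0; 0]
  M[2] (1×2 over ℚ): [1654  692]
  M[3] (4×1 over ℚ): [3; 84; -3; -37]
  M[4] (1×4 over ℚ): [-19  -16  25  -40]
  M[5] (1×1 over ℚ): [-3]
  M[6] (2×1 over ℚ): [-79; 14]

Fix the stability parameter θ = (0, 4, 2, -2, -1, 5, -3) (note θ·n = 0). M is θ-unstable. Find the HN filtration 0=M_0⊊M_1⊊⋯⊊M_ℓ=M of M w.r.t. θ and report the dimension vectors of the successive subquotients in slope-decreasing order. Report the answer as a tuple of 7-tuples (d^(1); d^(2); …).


Interval decomposition of M: I[1,1], I[2,2], I[2,7], I[4,4]^3, I[7,7].
HN type (ℓ=6): μ^(1)=4; μ^(2)=1; μ^(3)=3/4; μ^(4)=0; μ^(5)=-2; μ^(6)=-3

((0, 1, 0, 0, 0, 0, 0); (0, 0, 0, 0, 0, 1, 1); (0, 1, 1, 1, 1, 0, 0); (1, 0, 0, 0, 0, 0, 0); (0, 0, 0, 3, 0, 0, 0); (0, 0, 0, 0, 0, 0, 1))


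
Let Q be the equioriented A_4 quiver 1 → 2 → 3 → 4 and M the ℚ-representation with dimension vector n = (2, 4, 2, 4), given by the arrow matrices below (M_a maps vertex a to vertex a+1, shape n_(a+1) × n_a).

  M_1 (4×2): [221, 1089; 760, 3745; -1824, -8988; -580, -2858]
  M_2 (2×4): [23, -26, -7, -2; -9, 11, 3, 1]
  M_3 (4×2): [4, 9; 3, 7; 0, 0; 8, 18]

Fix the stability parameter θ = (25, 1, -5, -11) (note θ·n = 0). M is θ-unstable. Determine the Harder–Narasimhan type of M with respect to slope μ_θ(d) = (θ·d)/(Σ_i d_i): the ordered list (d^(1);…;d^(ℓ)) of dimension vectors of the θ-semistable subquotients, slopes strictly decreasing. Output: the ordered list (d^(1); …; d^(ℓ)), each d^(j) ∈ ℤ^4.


Interval decomposition of M: I[1,4]^2, I[2,2]^2, I[4,4]^2.
HN type (ℓ=3): μ^(1)=5/2; μ^(2)=1; μ^(3)=-11

((2, 2, 2, 2); (0, 2, 0, 0); (0, 0, 0, 2))


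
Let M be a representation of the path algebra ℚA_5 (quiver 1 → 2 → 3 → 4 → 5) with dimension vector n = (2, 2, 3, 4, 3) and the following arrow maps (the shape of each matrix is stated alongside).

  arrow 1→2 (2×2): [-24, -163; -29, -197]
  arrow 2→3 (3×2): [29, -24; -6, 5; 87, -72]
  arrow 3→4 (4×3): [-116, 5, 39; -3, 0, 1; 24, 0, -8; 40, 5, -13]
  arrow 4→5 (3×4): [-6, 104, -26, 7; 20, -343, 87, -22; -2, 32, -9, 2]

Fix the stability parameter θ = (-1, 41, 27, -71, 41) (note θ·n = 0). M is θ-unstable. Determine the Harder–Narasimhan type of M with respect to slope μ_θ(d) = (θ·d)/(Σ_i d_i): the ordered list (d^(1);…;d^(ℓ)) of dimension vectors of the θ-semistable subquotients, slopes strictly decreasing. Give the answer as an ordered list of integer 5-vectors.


Interval decomposition of M: I[1,3], I[1,5], I[3,5], I[4,4], I[4,5].
HN type (ℓ=5): μ^(1)=41; μ^(2)=34; μ^(3)=-1; μ^(4)=-22; μ^(5)=-71

((0, 0, 0, 0, 3); (0, 1, 1, 0, 0); (2, 1, 1, 1, 0); (0, 0, 1, 1, 0); (0, 0, 0, 2, 0))


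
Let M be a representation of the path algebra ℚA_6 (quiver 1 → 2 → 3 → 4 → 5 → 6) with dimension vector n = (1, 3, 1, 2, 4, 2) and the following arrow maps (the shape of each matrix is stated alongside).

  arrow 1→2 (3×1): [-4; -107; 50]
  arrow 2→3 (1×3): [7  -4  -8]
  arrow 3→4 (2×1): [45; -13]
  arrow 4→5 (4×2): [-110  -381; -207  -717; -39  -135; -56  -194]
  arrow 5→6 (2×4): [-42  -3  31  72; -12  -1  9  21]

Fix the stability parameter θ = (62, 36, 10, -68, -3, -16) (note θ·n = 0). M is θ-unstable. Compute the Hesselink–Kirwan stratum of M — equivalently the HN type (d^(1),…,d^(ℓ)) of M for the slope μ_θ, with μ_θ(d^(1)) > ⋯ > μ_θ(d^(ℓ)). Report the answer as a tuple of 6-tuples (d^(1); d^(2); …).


Barcode: M ≅ I[1,2], I[2,2], I[2,5], I[4,5], I[5,6]^2. HN layers by μ_θ (6 steps, strictly decreasing):
  μ^(1)=49; μ^(2)=36; μ^(3)=-3; μ^(4)=-22/3; μ^(5)=-19/2; μ^(6)=-68

((1, 1, 0, 0, 0, 0); (0, 1, 0, 0, 0, 0); (0, 0, 0, 0, 2, 0); (0, 1, 1, 1, 0, 0); (0, 0, 0, 0, 2, 2); (0, 0, 0, 1, 0, 0))


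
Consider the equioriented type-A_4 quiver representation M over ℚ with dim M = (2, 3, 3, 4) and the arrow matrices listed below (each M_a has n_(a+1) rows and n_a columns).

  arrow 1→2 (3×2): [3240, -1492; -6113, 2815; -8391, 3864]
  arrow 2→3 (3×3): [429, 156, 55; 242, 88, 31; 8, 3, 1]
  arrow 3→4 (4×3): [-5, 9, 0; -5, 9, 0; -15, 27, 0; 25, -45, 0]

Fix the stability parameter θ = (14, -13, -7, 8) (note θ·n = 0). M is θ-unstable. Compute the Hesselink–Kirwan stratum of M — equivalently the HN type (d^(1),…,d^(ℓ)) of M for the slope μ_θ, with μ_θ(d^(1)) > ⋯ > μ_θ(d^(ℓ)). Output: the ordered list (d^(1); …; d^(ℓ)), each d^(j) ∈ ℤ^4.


Interval decomposition of M: I[1,3]^2, I[2,4], I[4,4]^3.
HN type (ℓ=4): μ^(1)=8; μ^(2)=-2; μ^(3)=-7; μ^(4)=-13

((0, 0, 0, 4); (2, 2, 2, 0); (0, 0, 1, 0); (0, 1, 0, 0))


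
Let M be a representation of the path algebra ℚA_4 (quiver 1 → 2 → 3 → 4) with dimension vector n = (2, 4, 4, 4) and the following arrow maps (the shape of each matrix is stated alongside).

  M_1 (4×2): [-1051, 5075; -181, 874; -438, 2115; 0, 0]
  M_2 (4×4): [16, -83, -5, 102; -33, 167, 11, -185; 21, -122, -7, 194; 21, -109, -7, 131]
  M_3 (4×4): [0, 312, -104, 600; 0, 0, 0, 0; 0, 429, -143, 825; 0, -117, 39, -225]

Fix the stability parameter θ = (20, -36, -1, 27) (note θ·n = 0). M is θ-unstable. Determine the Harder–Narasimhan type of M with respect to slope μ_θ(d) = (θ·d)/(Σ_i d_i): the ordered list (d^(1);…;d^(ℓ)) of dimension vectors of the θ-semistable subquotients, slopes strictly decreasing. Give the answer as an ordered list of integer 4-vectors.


Barcode: M ≅ I[1,3], I[1,4], I[2,3]^2, I[4,4]^3. HN layers by μ_θ (4 steps, strictly decreasing):
  μ^(1)=27; μ^(2)=-1; μ^(3)=-8; μ^(4)=-36

((0, 0, 0, 4); (0, 0, 4, 0); (2, 2, 0, 0); (0, 2, 0, 0))


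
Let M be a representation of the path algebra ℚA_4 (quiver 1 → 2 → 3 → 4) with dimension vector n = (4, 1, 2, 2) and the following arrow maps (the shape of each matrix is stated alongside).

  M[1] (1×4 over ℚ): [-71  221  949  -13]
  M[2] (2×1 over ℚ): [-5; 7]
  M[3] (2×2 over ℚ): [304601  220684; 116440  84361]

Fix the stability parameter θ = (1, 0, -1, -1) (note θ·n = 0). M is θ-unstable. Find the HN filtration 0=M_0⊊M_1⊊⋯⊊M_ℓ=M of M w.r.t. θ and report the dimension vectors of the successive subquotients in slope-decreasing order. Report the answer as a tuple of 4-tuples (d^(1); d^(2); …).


Via rank(M_{q-1}∘⋯∘M_p): M ≅ I[1,1]^3, I[1,4], I[3,4].
μ_θ-semistable layers: μ^(1)=1; μ^(2)=-1/4; μ^(3)=-1

((3, 0, 0, 0); (1, 1, 1, 1); (0, 0, 1, 1))


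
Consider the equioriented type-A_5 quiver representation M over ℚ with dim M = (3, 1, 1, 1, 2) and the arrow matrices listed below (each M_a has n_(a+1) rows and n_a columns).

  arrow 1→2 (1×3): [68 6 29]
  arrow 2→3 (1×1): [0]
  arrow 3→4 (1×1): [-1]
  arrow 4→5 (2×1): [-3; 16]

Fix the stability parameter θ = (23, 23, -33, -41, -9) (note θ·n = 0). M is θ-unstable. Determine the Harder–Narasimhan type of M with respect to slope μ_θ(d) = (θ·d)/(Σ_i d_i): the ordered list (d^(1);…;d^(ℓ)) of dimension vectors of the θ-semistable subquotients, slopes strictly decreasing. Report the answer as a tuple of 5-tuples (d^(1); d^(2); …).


Barcode: M ≅ I[1,1]^2, I[1,2], I[3,5], I[5,5]. HN layers by μ_θ (3 steps, strictly decreasing):
  μ^(1)=23; μ^(2)=-9; μ^(3)=-37

((3, 1, 0, 0, 0); (0, 0, 0, 0, 2); (0, 0, 1, 1, 0))


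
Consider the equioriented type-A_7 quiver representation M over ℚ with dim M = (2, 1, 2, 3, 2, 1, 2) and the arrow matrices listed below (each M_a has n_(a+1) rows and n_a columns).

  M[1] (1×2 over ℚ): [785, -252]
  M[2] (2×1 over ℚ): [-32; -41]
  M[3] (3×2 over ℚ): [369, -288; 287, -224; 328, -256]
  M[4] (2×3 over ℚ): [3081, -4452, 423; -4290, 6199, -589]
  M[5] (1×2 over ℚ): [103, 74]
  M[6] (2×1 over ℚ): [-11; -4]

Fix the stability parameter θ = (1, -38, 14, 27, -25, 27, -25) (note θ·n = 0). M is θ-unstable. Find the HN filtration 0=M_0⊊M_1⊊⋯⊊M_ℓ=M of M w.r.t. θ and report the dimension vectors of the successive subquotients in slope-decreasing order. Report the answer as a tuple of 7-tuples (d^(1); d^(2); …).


Via rank(M_{q-1}∘⋯∘M_p): M ≅ I[1,1], I[1,3], I[3,7], I[4,4], I[4,5], I[7,7].
μ_θ-semistable layers: μ^(1)=27; μ^(2)=14; μ^(3)=18/5; μ^(4)=1; μ^(5)=-37/2; μ^(6)=-25

((0, 0, 0, 1, 0, 0, 0); (0, 0, 1, 0, 0, 0, 0); (0, 0, 1, 1, 1, 1, 1); (1, 0, 0, 1, 1, 0, 0); (1, 1, 0, 0, 0, 0, 0); (0, 0, 0, 0, 0, 0, 1))


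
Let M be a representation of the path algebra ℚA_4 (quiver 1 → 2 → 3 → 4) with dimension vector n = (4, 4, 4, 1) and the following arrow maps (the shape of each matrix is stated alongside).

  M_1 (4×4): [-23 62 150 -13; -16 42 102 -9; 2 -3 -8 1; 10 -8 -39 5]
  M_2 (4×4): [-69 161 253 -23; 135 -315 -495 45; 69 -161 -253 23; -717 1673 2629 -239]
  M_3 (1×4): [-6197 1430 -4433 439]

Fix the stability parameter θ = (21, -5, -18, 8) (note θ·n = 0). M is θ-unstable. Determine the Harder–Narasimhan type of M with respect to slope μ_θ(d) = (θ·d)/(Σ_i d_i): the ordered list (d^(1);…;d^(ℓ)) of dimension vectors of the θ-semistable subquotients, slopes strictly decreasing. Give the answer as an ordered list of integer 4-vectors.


Interval decomposition of M: I[1,2]^3, I[1,4], I[3,3]^3.
HN type (ℓ=3): μ^(1)=8; μ^(2)=-2/3; μ^(3)=-18

((3, 3, 0, 1); (1, 1, 1, 0); (0, 0, 3, 0))


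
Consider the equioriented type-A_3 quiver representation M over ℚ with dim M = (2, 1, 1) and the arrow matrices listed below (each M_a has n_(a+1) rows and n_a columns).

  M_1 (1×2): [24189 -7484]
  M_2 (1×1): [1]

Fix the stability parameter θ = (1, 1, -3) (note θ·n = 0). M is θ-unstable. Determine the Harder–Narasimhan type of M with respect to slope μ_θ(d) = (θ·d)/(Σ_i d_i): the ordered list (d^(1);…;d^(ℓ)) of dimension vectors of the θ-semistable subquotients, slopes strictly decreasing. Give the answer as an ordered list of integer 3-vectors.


Barcode: M ≅ I[1,1], I[1,3]. HN layers by μ_θ (2 steps, strictly decreasing):
  μ^(1)=1; μ^(2)=-1/3

((1, 0, 0); (1, 1, 1))


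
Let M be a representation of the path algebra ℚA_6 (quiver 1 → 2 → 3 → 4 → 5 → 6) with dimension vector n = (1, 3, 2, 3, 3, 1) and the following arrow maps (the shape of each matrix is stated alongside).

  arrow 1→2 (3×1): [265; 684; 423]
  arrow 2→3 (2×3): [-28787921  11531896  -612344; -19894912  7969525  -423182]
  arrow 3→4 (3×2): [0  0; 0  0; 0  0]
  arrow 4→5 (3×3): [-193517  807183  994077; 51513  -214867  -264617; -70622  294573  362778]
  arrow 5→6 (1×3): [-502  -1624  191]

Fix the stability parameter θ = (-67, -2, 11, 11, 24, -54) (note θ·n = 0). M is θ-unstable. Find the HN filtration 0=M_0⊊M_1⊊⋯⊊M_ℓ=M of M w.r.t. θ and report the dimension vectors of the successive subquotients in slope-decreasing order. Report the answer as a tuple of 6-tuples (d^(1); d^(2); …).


Interval decomposition of M: I[1,3], I[2,2], I[2,3], I[4,4], I[4,5], I[4,6], I[5,5].
HN type (ℓ=5): μ^(1)=24; μ^(2)=11; μ^(3)=-2; μ^(4)=-19/3; μ^(5)=-67

((0, 0, 0, 0, 2, 0); (0, 0, 2, 2, 0, 0); (0, 3, 0, 0, 0, 0); (0, 0, 0, 1, 1, 1); (1, 0, 0, 0, 0, 0))
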